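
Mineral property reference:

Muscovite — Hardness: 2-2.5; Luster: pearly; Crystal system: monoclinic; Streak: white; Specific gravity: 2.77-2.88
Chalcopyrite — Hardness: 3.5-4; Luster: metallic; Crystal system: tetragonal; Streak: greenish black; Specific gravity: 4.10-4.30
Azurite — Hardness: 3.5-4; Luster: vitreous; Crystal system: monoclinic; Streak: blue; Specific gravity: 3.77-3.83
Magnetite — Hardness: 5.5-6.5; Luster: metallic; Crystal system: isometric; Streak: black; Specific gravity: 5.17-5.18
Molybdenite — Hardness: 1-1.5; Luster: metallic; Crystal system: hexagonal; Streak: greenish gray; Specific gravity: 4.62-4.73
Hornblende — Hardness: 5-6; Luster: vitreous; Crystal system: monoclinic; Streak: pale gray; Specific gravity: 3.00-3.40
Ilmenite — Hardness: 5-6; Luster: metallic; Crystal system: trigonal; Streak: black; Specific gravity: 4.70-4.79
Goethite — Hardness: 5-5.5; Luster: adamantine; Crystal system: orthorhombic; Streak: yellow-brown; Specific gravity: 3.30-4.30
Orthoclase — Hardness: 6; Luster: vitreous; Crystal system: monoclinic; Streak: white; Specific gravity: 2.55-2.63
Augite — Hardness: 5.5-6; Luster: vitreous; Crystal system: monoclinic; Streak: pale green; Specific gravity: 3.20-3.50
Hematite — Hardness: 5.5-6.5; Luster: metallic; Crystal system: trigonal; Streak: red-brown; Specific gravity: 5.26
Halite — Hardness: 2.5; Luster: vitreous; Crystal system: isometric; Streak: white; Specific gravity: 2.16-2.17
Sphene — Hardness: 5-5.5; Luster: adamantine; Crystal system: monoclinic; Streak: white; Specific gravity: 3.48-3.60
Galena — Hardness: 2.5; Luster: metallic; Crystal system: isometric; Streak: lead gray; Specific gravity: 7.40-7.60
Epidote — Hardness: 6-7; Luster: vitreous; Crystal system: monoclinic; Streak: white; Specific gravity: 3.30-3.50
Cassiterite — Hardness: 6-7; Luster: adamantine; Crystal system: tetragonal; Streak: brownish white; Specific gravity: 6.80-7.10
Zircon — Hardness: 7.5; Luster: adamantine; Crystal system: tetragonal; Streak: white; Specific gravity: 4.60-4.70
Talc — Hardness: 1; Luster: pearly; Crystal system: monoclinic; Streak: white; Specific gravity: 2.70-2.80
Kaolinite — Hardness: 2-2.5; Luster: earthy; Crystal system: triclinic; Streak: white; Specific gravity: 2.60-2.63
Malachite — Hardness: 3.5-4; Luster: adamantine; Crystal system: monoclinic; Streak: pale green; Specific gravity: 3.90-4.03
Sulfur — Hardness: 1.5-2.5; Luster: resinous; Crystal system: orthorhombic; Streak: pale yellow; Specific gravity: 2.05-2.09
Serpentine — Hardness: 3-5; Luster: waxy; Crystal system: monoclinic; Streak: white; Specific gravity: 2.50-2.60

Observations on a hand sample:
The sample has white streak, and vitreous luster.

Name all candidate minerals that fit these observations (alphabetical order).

Epidote, Halite, Orthoclase

White streak — narrows the field to Muscovite, Orthoclase, Halite, Sphene, Epidote, Zircon, Talc, Kaolinite, Serpentine.
Vitreous luster — only Orthoclase, Halite, Epidote remain.
Remaining candidates: Epidote, Halite, Orthoclase.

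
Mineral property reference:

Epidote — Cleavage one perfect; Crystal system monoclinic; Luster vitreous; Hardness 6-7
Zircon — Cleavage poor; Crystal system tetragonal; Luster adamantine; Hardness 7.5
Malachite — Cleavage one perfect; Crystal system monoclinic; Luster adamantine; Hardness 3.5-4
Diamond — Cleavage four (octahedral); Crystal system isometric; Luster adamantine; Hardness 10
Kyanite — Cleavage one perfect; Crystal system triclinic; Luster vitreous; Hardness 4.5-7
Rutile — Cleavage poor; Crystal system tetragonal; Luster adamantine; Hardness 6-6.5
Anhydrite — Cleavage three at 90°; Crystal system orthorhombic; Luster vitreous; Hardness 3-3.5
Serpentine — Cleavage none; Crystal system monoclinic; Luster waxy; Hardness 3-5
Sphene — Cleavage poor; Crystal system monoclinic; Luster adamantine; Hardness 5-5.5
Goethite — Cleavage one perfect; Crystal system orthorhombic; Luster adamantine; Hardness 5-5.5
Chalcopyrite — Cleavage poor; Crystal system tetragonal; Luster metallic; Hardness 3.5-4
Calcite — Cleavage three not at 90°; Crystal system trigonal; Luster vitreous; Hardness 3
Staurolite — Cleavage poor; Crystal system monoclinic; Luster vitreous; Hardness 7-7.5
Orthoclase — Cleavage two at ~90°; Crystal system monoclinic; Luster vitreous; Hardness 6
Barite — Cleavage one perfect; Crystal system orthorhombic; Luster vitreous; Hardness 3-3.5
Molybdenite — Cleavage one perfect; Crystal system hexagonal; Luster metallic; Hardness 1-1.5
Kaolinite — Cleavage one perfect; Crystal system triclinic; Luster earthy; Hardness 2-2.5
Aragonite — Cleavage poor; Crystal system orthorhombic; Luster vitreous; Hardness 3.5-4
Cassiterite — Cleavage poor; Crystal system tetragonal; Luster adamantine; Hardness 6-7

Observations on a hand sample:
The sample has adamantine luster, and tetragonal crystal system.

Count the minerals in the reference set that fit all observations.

3

Adamantine luster — Zircon, Malachite, Diamond, Rutile, Sphene, Goethite, Cassiterite remain.
Tetragonal crystal system — Zircon, Rutile, Cassiterite remain.
Remaining candidates: Cassiterite, Rutile, Zircon.
That is 3 minerals.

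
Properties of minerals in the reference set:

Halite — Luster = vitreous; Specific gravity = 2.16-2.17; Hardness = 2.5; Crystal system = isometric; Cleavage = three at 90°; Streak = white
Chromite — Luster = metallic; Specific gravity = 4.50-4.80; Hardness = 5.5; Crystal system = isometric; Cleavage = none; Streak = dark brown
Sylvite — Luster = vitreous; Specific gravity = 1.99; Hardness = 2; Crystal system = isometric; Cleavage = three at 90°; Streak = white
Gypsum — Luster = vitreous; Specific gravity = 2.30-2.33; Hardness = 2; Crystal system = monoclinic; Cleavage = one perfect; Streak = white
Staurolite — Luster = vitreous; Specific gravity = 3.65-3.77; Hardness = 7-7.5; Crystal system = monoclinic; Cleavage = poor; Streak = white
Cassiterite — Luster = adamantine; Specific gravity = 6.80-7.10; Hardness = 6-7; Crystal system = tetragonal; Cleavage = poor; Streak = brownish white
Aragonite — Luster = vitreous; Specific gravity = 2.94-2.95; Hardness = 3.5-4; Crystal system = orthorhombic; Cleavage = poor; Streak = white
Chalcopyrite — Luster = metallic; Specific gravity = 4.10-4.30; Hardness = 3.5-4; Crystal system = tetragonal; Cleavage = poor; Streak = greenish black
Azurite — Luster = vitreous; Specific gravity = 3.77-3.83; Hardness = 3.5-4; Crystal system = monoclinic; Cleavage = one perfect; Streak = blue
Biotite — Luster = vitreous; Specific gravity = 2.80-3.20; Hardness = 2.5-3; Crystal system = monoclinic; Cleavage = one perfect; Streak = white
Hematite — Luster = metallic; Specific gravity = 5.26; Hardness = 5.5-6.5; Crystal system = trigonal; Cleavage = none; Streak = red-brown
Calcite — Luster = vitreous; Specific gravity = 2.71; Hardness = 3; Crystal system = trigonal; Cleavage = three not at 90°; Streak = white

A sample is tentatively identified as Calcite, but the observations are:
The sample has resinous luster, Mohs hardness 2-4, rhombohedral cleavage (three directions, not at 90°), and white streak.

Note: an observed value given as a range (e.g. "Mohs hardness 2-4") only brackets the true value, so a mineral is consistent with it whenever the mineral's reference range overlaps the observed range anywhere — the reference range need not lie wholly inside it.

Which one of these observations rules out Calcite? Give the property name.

luster

Resinous luster: Calcite has vitreous luster — does not match.
Mohs hardness 2-4: Calcite has hardness 3 — consistent.
Rhombohedral cleavage (three directions, not at 90°): Calcite has cleavage three not at 90° — consistent.
White streak: Calcite has white streak — consistent.
The luster is the one property that does not fit.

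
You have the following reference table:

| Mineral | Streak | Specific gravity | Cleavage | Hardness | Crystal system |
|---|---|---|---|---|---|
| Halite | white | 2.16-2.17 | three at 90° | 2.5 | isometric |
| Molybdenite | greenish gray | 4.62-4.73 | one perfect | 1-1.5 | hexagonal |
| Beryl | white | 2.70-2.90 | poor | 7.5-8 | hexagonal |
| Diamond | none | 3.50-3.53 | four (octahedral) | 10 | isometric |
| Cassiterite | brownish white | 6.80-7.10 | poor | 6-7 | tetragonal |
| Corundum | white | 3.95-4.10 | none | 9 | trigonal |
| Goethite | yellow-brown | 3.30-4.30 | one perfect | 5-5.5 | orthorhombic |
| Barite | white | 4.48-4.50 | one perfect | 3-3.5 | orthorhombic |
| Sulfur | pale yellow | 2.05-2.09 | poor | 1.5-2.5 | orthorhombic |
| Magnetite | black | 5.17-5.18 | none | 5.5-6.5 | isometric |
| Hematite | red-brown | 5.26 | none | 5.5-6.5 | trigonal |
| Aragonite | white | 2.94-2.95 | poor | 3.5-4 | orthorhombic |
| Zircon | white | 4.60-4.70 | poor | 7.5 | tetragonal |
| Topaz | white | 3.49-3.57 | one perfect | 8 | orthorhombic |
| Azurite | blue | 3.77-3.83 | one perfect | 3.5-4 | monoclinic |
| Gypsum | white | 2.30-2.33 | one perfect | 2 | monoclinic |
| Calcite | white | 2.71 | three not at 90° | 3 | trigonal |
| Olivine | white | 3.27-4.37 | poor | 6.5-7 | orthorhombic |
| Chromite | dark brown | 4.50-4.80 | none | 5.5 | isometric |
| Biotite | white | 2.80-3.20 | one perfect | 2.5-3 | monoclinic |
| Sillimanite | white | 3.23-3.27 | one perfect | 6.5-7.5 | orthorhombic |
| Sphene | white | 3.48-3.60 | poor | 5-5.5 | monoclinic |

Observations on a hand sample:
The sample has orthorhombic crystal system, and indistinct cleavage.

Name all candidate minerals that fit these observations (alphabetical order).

Orthorhombic crystal system — Goethite, Barite, Sulfur, Aragonite, Topaz, Olivine, Sillimanite remain.
Indistinct cleavage — narrows the field to Sulfur, Aragonite, Olivine.
The minerals that satisfy all observations are Aragonite, Olivine, Sulfur.

Aragonite, Olivine, Sulfur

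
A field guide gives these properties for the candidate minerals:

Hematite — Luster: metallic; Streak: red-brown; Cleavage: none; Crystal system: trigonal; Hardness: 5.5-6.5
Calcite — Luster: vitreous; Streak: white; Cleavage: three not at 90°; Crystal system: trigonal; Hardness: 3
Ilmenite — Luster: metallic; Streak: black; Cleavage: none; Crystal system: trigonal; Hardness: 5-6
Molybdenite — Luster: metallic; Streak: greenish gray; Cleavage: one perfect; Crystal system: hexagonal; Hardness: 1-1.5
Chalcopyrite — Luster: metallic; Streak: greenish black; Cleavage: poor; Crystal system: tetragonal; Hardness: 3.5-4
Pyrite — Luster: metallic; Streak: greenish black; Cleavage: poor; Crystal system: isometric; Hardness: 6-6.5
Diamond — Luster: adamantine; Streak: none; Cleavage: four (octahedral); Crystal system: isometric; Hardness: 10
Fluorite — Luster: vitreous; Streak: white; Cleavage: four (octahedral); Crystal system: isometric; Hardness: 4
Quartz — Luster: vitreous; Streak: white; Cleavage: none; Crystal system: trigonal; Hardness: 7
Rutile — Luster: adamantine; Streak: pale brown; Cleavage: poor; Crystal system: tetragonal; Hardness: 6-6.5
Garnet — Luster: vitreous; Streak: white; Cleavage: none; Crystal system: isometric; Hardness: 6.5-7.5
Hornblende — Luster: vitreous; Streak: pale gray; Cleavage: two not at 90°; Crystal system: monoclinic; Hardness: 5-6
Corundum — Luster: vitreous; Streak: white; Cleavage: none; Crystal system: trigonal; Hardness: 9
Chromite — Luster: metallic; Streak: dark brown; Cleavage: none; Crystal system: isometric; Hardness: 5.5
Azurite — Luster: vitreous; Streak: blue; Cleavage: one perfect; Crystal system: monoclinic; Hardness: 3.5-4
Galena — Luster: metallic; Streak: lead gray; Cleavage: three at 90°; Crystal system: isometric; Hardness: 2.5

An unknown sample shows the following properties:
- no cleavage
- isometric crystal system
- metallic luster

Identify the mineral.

No cleavage: leaves Hematite, Ilmenite, Quartz, Garnet, Corundum, Chromite.
Isometric crystal system: leaves Garnet, Chromite.
Metallic luster excludes Garnet.
Chromite is the sole remaining match.

Chromite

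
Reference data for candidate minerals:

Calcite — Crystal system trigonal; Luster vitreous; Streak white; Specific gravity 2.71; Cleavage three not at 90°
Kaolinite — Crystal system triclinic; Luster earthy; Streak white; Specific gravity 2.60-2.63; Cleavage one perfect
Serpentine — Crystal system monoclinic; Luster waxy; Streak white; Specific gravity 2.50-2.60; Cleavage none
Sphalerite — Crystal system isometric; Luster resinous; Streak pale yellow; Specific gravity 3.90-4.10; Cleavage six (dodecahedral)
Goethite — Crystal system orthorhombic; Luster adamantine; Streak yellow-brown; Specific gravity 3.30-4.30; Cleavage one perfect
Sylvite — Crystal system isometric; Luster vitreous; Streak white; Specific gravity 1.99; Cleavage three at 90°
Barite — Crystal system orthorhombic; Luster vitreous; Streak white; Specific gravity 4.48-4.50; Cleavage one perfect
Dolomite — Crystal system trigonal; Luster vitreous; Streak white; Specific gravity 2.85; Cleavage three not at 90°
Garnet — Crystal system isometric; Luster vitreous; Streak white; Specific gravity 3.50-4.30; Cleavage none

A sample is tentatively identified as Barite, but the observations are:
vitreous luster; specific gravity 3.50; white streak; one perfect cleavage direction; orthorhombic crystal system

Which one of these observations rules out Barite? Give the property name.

specific gravity

Vitreous luster: Barite has vitreous luster — matches.
Specific gravity 3.50: Barite has SG 4.48-4.50 — inconsistent.
White streak: Barite has white streak — matches.
One perfect cleavage direction: Barite has cleavage one perfect — matches.
Orthorhombic crystal system: Barite has orthorhombic system — matches.
Only the specific gravity is inconsistent.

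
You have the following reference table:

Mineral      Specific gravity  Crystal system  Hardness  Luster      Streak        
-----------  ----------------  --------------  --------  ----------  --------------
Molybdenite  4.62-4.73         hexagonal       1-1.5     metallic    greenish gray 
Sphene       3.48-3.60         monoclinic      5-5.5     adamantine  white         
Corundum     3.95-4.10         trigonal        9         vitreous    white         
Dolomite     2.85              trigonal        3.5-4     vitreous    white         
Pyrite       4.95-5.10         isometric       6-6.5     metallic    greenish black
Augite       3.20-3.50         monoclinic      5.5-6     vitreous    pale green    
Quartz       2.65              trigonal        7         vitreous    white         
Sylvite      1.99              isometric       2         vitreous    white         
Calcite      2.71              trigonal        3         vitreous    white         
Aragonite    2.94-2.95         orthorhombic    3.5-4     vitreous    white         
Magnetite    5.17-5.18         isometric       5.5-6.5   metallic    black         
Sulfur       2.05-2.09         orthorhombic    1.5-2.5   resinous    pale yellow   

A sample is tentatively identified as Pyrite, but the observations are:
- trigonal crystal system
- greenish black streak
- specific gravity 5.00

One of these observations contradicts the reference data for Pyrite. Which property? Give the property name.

crystal system

Trigonal crystal system: Pyrite has isometric system — inconsistent.
Greenish black streak: Pyrite has greenish black streak — agrees.
Specific gravity 5.00: Pyrite has SG 4.95-5.10 — agrees.
Everything matches except the crystal system.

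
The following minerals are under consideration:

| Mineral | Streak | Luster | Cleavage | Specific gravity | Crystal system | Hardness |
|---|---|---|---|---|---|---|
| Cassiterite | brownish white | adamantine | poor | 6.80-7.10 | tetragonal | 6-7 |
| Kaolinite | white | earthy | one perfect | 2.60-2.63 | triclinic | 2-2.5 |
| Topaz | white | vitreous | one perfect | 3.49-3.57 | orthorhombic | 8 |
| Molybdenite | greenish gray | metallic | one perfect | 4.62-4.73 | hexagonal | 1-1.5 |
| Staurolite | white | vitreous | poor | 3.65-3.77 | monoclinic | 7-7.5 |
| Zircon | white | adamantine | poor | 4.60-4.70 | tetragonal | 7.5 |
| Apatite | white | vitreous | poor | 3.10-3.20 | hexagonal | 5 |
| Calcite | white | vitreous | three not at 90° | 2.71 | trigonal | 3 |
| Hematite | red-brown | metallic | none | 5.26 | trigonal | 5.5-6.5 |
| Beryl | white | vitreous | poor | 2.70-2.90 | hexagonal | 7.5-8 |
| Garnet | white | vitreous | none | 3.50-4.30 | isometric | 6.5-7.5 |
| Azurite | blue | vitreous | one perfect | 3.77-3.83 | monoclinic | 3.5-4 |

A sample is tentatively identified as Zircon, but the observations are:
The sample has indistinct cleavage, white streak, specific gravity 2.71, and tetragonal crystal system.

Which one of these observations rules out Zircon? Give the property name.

specific gravity

Indistinct cleavage: Zircon has cleavage poor — matches.
White streak: Zircon has white streak — matches.
Specific gravity 2.71: Zircon has SG 4.60-4.70 — does not match.
Tetragonal crystal system: Zircon has tetragonal system — matches.
The specific gravity is the one property that does not fit.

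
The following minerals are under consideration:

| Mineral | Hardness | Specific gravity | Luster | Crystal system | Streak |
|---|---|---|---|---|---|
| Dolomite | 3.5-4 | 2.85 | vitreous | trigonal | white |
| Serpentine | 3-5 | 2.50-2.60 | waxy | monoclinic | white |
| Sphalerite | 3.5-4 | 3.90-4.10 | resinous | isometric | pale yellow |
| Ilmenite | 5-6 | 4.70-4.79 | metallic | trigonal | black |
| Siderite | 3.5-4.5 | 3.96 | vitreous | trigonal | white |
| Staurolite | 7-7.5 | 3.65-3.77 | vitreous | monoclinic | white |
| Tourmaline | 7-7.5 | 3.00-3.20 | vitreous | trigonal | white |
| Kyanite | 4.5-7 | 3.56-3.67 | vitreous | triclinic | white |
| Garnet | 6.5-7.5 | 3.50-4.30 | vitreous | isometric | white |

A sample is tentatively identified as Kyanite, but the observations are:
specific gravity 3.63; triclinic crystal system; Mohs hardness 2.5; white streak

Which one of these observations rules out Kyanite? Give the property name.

hardness

Specific gravity 3.63: Kyanite has SG 3.56-3.67 — matches.
Triclinic crystal system: Kyanite has triclinic system — matches.
Mohs hardness 2.5: Kyanite has hardness 4.5-7 — outside the reference range.
White streak: Kyanite has white streak — matches.
The hardness is the one property that does not fit.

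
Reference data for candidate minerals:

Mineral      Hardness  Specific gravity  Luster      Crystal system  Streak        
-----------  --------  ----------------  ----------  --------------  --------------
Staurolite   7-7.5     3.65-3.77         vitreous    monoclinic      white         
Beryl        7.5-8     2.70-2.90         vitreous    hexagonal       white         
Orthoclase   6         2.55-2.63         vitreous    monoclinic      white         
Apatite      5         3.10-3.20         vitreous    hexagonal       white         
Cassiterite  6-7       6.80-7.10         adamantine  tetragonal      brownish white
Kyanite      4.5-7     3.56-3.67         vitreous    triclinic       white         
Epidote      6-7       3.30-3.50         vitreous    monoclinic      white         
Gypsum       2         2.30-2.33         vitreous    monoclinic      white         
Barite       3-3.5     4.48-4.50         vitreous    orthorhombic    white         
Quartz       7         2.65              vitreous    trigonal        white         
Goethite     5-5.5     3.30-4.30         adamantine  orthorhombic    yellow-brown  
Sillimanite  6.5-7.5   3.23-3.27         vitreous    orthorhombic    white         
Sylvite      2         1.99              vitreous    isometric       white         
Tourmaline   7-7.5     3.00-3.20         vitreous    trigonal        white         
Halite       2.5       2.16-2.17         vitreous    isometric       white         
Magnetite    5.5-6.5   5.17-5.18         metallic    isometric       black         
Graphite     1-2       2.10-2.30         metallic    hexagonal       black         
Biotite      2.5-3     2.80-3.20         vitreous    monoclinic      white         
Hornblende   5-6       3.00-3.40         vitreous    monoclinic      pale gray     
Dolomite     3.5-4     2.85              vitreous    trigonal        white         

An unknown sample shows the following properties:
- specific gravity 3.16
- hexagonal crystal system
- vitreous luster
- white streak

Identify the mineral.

Apatite

Specific gravity 3.16 — leaves Apatite, Tourmaline, Biotite, Hornblende.
Hexagonal crystal system — leaves Apatite.
Vitreous luster — every remaining candidate is consistent.
White streak — consistent with all remaining minerals.
The only mineral consistent with every observation is Apatite.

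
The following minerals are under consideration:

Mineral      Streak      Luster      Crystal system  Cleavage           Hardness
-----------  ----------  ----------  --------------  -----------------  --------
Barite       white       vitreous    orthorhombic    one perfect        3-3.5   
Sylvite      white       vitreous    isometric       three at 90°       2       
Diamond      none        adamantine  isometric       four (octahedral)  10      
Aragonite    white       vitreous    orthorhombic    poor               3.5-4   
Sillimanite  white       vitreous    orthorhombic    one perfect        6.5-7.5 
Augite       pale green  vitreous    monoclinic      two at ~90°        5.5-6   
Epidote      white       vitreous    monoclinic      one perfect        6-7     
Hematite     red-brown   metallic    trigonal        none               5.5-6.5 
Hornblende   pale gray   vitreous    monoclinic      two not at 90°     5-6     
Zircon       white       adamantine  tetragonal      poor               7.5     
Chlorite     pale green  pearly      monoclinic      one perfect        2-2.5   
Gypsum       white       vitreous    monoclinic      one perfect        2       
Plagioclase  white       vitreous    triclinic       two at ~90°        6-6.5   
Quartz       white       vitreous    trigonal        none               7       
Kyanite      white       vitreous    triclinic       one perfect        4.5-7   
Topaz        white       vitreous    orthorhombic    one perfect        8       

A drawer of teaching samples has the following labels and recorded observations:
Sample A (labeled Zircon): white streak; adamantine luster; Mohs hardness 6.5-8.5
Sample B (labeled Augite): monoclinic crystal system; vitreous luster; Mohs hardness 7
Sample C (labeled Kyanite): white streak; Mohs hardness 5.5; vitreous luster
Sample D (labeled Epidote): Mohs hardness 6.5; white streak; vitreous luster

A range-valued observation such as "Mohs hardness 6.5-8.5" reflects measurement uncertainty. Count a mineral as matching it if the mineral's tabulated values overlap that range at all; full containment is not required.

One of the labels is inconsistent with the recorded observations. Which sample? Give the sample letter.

B

Sample A: all recorded properties match Zircon.
Sample B: Augite has hardness 5.5-6, but the record shows Mohs hardness 7 — this label is wrong.
Sample C: all recorded properties match Kyanite.
Sample D: all recorded properties match Epidote.
Only sample B is inconsistent with its label.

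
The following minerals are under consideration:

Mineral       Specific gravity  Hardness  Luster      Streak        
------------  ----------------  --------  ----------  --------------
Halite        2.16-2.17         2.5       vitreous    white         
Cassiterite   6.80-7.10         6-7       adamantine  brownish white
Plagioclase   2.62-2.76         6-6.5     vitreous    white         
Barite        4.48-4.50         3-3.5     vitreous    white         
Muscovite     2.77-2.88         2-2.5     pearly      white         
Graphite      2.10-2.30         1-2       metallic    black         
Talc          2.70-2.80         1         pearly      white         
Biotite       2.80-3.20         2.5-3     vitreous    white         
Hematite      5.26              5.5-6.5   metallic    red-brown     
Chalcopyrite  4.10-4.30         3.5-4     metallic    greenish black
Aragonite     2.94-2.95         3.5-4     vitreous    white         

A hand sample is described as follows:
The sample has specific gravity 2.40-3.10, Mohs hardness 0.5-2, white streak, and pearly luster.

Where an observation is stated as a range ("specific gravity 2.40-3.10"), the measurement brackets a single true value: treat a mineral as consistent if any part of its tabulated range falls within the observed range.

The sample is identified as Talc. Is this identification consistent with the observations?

Specific gravity 2.40-3.10 — fits Talc (SG 2.70-2.80).
Mohs hardness 0.5-2 — fits Talc (hardness 1).
White streak — fits Talc (white streak).
Pearly luster — fits Talc (pearly luster).
Nothing contradicts Talc.

Consistent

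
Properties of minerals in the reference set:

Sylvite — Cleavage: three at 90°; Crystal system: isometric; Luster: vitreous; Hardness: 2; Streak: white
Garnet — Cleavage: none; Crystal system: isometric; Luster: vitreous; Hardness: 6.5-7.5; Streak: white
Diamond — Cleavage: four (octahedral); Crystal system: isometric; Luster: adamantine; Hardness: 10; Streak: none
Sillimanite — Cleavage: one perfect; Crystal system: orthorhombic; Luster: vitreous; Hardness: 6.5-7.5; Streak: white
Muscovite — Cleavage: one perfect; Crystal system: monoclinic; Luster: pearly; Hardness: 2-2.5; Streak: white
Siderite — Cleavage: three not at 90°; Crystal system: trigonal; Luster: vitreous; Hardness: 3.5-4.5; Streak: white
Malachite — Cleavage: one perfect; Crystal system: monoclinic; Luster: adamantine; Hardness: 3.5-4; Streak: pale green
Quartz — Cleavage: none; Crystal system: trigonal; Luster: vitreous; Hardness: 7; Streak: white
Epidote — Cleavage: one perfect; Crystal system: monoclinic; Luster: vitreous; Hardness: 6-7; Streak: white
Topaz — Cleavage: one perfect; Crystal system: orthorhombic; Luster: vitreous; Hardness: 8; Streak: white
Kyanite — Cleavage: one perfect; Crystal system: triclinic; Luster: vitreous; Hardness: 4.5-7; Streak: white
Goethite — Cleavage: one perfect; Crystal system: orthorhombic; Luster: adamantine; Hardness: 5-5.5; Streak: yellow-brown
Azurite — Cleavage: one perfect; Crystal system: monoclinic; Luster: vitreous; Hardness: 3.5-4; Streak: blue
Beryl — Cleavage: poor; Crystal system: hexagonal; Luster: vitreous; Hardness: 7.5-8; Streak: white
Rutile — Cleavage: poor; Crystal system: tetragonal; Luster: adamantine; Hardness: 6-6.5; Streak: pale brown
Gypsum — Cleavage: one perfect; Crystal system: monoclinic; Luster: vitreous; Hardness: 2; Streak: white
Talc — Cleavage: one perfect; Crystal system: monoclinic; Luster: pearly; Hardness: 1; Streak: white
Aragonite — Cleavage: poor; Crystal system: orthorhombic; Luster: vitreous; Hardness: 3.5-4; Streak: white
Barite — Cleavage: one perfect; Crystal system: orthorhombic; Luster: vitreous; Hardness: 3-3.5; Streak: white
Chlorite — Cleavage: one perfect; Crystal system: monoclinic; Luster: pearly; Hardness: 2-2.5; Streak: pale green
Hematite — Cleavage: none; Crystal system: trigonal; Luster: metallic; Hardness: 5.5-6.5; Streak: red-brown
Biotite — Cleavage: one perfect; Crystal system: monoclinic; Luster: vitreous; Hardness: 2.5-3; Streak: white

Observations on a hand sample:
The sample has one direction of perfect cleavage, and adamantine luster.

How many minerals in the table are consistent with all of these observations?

One direction of perfect cleavage — Sillimanite, Muscovite, Malachite, Epidote, Topaz, Kyanite, Goethite, Azurite, Gypsum, Talc, Barite, Chlorite, Biotite remain.
Adamantine luster — only Malachite, Goethite remain.
The minerals that satisfy all observations are Goethite, Malachite.
That is 2 minerals.

2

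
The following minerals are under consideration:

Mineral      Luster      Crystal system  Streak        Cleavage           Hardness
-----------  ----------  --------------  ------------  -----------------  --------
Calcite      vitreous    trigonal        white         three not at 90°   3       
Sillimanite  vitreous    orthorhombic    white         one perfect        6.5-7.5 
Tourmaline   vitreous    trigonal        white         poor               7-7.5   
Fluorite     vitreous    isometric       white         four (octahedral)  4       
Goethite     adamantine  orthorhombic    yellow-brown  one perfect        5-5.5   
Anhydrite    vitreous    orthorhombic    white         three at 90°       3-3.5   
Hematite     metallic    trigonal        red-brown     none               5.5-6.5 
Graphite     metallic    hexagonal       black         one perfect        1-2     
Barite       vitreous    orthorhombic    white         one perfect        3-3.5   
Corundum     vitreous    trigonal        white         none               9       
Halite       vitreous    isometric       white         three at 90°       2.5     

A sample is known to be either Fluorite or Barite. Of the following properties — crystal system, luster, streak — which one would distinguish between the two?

Crystal system: Fluorite isometric, Barite orthorhombic — different.
Luster: both vitreous — no difference.
Streak: both white — no difference.
Of the listed properties, crystal system is the one that separates them.

crystal system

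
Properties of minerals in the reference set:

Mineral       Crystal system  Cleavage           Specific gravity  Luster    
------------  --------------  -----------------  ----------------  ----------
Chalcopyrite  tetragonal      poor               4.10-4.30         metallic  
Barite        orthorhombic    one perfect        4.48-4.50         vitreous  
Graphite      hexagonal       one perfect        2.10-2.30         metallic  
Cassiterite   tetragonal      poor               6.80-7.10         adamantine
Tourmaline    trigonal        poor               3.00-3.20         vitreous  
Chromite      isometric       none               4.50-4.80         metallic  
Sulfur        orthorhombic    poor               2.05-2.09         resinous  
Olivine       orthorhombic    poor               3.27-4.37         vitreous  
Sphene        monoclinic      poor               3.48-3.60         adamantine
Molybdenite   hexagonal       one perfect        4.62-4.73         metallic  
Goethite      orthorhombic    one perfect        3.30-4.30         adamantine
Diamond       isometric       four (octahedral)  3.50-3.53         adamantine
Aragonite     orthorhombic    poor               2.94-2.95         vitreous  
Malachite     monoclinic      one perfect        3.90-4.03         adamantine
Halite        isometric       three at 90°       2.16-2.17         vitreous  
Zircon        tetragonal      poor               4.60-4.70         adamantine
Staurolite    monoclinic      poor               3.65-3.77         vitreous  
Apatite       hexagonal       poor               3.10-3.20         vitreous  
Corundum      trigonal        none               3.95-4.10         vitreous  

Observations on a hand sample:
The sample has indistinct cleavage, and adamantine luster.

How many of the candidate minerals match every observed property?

3

Indistinct cleavage — Chalcopyrite, Cassiterite, Tourmaline, Sulfur, Olivine, Sphene, Aragonite, Zircon, Staurolite, Apatite remain.
Adamantine luster — narrows the field to Cassiterite, Sphene, Zircon.
Remaining candidates: Cassiterite, Sphene, Zircon.
That is 3 minerals.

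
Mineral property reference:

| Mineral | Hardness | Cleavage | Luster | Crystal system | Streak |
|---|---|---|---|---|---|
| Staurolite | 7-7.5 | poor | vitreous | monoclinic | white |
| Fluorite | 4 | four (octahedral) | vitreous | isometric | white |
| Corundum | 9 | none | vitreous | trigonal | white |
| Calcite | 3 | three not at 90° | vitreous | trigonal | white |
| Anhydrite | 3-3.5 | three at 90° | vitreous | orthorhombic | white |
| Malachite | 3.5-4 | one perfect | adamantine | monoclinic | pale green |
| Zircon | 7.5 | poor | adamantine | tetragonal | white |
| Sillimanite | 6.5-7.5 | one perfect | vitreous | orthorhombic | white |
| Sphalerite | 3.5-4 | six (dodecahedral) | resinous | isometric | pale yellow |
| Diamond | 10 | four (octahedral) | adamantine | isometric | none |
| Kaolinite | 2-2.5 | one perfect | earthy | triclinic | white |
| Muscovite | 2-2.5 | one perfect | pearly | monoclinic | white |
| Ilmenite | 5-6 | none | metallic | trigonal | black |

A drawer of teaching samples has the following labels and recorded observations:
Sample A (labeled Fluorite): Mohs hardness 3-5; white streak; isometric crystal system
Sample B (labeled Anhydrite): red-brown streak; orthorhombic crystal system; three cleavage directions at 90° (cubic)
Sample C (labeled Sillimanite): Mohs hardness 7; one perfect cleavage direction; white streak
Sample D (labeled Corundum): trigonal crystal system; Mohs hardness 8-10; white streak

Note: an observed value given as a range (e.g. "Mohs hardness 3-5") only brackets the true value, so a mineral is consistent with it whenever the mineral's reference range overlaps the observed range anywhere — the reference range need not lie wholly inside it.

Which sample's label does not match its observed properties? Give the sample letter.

Sample A: all recorded properties match Fluorite.
Sample B: Anhydrite has white streak, but the record shows red-brown streak — this label is wrong.
Sample C: all recorded properties match Sillimanite.
Sample D: all recorded properties match Corundum.
Only sample B is inconsistent with its label.

B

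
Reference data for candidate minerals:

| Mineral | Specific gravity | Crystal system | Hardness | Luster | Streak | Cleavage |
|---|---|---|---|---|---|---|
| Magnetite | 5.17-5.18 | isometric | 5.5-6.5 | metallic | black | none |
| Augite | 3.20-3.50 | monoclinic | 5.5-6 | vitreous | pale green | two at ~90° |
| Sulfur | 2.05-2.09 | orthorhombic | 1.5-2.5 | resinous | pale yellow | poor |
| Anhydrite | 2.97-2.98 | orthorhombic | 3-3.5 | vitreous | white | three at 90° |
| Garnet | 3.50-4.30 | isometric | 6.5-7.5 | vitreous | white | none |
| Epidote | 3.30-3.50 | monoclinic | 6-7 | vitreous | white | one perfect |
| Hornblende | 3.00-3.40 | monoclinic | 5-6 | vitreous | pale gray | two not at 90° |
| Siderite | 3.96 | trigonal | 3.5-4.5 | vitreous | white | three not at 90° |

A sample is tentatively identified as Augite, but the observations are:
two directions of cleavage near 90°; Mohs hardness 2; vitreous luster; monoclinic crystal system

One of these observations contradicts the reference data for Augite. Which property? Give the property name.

hardness

Two directions of cleavage near 90°: Augite has cleavage two at ~90° — matches.
Mohs hardness 2: Augite has hardness 5.5-6 — does not match.
Vitreous luster: Augite has vitreous luster — matches.
Monoclinic crystal system: Augite has monoclinic system — matches.
Only the hardness is inconsistent.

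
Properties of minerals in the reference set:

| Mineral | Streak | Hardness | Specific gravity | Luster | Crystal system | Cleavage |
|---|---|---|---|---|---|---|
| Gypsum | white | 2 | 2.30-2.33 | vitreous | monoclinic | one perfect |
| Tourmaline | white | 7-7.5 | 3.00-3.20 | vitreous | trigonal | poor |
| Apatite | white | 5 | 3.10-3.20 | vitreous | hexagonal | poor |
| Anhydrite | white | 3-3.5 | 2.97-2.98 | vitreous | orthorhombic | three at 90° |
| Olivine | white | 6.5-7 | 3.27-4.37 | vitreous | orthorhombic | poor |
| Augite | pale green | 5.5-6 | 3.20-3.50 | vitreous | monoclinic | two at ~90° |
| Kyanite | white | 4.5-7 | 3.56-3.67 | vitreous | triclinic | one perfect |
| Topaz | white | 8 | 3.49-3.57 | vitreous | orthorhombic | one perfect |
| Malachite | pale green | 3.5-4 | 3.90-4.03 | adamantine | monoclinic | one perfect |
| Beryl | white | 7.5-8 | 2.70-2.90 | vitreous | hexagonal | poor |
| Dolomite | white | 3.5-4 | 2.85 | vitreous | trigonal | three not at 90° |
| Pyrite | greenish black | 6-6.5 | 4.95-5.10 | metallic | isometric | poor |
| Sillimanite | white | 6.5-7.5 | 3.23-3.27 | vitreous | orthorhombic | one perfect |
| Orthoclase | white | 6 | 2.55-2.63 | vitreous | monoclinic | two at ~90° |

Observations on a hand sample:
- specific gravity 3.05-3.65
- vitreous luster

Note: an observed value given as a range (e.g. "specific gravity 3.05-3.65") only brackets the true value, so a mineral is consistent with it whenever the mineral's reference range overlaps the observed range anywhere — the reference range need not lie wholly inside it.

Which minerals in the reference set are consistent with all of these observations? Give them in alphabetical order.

Apatite, Augite, Kyanite, Olivine, Sillimanite, Topaz, Tourmaline

Specific gravity 3.05-3.65 — Tourmaline, Apatite, Olivine, Augite, Kyanite, Topaz, Sillimanite remain.
Vitreous luster — consistent with all remaining minerals.
Consistent with every observation: Apatite, Augite, Kyanite, Olivine, Sillimanite, Topaz, Tourmaline.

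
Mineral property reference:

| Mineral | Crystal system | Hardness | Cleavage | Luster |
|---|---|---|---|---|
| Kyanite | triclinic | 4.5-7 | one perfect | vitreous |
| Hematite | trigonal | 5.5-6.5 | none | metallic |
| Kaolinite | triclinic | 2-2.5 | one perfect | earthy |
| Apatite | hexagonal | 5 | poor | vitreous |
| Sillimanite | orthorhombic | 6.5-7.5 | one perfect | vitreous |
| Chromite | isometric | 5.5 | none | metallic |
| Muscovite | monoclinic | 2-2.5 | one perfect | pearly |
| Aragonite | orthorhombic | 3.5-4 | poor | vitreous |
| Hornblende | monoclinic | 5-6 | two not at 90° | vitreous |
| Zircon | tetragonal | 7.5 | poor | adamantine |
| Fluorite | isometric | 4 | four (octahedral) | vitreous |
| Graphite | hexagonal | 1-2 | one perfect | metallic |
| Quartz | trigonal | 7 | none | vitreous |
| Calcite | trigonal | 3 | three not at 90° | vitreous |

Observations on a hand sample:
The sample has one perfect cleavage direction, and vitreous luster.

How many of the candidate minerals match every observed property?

One perfect cleavage direction — only Kyanite, Kaolinite, Sillimanite, Muscovite, Graphite remain.
Vitreous luster — leaves Kyanite, Sillimanite.
Consistent with every observation: Kyanite, Sillimanite.
That is 2 minerals.

2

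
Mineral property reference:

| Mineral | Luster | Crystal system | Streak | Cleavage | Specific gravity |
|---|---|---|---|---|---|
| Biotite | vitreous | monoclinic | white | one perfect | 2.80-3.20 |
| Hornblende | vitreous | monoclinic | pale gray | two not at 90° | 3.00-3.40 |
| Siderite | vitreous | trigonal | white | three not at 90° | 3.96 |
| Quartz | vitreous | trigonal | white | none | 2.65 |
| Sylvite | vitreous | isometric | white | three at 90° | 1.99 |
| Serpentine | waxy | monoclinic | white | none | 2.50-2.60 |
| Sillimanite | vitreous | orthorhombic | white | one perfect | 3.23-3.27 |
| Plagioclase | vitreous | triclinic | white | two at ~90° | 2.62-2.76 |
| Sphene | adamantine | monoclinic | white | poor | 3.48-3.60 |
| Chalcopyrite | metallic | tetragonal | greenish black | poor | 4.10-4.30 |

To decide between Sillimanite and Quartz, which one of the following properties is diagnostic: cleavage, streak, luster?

cleavage

Cleavage: Sillimanite one perfect, Quartz none — distinct.
Streak: both white — same for both.
Luster: both vitreous — same for both.
Of the listed properties, cleavage is the one that separates them.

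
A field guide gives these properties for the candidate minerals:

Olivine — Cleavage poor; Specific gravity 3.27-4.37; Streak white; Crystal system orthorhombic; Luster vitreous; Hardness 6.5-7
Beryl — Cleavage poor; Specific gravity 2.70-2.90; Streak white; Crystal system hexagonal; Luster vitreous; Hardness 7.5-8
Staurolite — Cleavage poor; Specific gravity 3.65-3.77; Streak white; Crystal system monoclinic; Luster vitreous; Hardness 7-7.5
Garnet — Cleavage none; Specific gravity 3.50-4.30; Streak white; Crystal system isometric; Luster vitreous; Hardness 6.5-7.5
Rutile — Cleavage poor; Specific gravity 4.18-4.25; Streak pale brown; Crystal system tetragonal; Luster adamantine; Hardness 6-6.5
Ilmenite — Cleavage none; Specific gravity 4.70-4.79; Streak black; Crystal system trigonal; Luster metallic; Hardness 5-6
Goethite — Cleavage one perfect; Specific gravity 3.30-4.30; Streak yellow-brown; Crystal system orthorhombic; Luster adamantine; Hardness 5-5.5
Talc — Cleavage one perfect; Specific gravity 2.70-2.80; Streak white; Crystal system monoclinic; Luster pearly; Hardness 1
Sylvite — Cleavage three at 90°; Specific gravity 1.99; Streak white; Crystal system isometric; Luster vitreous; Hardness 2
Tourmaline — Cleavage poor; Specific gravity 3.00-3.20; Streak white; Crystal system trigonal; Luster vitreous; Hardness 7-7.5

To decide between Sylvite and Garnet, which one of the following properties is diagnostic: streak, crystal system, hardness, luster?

Streak: both white — shared.
Crystal system: both isometric — shared.
Hardness: Sylvite 2, Garnet 6.5-7.5 — distinct.
Luster: both vitreous — shared.
Hardness is the diagnostic property here.

hardness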